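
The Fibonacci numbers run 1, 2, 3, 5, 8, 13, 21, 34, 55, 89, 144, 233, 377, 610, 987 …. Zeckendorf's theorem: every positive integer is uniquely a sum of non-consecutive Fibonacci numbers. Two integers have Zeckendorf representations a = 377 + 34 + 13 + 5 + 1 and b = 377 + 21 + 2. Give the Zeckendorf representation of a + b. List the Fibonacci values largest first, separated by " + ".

610 + 144 + 55 + 21

The two numbers are 430 and 400, so their sum is 830.
Repeatedly subtract the largest Fibonacci number that fits:
610 ≤ 830 < 987, so take 610; remainder 220
144 ≤ 220 < 233, so take 144; remainder 76
55 ≤ 76 < 89, so take 55; remainder 21
21 ≤ 21 < 34, so take 21; remainder 0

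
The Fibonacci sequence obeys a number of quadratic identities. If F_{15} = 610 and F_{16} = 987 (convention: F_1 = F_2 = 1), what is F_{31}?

By F_{2k+1} = F_k² + F_{k+1}²: F_{31} = 610² + 987² = 372100 + 974169 = 1346269.

1346269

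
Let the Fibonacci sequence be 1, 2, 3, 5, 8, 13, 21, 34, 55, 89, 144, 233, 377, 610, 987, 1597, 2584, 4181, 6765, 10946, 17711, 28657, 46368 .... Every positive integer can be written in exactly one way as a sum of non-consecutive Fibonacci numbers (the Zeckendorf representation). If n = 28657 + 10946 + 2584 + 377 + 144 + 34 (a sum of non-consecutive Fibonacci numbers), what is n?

42742

28657 + 10946 + 2584 + 377 + 144 + 34 = 42742.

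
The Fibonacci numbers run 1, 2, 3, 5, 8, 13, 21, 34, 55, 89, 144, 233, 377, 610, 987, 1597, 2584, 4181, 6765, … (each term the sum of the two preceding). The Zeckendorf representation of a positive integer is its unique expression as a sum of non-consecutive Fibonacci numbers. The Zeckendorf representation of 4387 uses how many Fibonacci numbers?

5

take 4181 (≤ 4387); 4387 − 4181 = 206
take 144 (≤ 206); 206 − 144 = 62
take 55 (≤ 62); 62 − 55 = 7
take 5 (≤ 7); 7 − 5 = 2
take 2 (≤ 2); 2 − 2 = 0
4387 = 4181 + 144 + 55 + 5 + 2, which has 5 terms.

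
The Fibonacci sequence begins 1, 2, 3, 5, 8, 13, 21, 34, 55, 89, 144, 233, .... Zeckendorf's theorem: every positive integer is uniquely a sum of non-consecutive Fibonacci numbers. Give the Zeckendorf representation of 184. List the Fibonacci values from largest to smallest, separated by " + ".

144 + 34 + 5 + 1

take 144 (≤ 184); 184 − 144 = 40
take 34 (≤ 40); 40 − 34 = 6
take 5 (≤ 6); 6 − 5 = 1
take 1 (≤ 1); 1 − 1 = 0
So 184 = 144 + 34 + 5 + 1, with no two terms consecutive in the sequence.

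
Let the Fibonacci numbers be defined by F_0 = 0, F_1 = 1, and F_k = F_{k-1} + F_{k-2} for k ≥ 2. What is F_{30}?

832040

Iterating the recurrence up to F_{22} = 17711 and F_{21} = 10946:
F_{23} = F_{22} + F_{21} = 17711 + 10946 = 28657
F_{24} = F_{23} + F_{22} = 28657 + 17711 = 46368
F_{25} = F_{24} + F_{23} = 46368 + 28657 = 75025
F_{26} = F_{25} + F_{24} = 75025 + 46368 = 121393
F_{27} = F_{26} + F_{25} = 121393 + 75025 = 196418
F_{28} = F_{27} + F_{26} = 196418 + 121393 = 317811
F_{29} = F_{28} + F_{27} = 317811 + 196418 = 514229
F_{30} = F_{29} + F_{28} = 514229 + 317811 = 832040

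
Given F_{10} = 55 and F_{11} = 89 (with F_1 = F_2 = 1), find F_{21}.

10946

By F_{2k+1} = F_k² + F_{k+1}²: F_{21} = 55² + 89² = 3025 + 7921 = 10946.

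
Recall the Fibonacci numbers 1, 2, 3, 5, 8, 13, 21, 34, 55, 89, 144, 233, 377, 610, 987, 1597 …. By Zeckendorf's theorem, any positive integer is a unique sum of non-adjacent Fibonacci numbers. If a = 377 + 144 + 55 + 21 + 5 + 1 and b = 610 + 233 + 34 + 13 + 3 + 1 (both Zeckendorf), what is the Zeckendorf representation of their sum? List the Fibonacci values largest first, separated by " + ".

987 + 377 + 89 + 34 + 8 + 2

The two numbers are 603 and 894, so their sum is 1497.
Greedy algorithm:
1497: greatest Fibonacci not exceeding it is 987, leaving 510
510: greatest Fibonacci not exceeding it is 377, leaving 133
133: greatest Fibonacci not exceeding it is 89, leaving 44
44: greatest Fibonacci not exceeding it is 34, leaving 10
10: greatest Fibonacci not exceeding it is 8, leaving 2
2: greatest Fibonacci not exceeding it is 2, leaving 0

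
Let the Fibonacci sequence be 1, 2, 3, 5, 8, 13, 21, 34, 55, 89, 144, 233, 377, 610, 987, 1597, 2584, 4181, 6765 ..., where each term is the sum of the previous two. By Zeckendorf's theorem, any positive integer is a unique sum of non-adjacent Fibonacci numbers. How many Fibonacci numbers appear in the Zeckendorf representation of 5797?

largest Fibonacci ≤ 5797 is 4181; 5797 − 4181 = 1616
largest Fibonacci ≤ 1616 is 1597; 1616 − 1597 = 19
largest Fibonacci ≤ 19 is 13; 19 − 13 = 6
largest Fibonacci ≤ 6 is 5; 6 − 5 = 1
largest Fibonacci ≤ 1 is 1; 1 − 1 = 0
5797 = 4181 + 1597 + 13 + 5 + 1, which has 5 terms.

5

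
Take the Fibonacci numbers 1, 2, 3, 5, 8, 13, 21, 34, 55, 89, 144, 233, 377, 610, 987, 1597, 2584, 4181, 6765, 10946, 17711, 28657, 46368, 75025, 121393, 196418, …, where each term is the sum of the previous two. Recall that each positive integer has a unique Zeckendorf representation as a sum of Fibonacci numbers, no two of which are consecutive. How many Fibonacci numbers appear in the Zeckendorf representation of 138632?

138632: greatest Fibonacci not exceeding it is 121393, leaving 17239
17239: greatest Fibonacci not exceeding it is 10946, leaving 6293
6293: greatest Fibonacci not exceeding it is 4181, leaving 2112
2112: greatest Fibonacci not exceeding it is 1597, leaving 515
515: greatest Fibonacci not exceeding it is 377, leaving 138
138: greatest Fibonacci not exceeding it is 89, leaving 49
49: greatest Fibonacci not exceeding it is 34, leaving 15
15: greatest Fibonacci not exceeding it is 13, leaving 2
2: greatest Fibonacci not exceeding it is 2, leaving 0
138632 = 121393 + 10946 + 4181 + 1597 + 377 + 89 + 34 + 13 + 2, which has 9 terms.

9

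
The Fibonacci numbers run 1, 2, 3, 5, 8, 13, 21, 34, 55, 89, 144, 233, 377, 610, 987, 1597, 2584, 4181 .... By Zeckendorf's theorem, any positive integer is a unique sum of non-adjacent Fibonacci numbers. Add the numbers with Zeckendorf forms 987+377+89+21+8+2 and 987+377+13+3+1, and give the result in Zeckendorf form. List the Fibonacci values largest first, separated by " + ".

The two numbers are 1484 and 1381, so their sum is 2865.
2865 − 2584 = 281
281 − 233 = 48
48 − 34 = 14
14 − 13 = 1
1 − 1 = 0

2584 + 233 + 34 + 13 + 1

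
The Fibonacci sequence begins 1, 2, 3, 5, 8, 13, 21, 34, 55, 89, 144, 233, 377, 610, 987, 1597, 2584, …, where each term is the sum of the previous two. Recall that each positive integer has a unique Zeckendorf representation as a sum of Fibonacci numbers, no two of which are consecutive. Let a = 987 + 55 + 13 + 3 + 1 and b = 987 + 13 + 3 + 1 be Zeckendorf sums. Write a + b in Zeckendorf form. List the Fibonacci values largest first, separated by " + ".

1597 + 377 + 89

The two numbers are 1059 and 1004, so their sum is 2063.
2063 − 1597 = 466
466 − 377 = 89
89 − 89 = 0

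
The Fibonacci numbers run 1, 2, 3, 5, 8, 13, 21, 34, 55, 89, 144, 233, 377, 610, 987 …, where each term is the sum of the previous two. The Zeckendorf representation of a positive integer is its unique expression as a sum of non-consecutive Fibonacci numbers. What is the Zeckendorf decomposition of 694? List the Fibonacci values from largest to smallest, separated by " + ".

610 + 55 + 21 + 8

Repeatedly subtract the largest Fibonacci number that fits:
694: greatest Fibonacci not exceeding it is 610, leaving 84
84: greatest Fibonacci not exceeding it is 55, leaving 29
29: greatest Fibonacci not exceeding it is 21, leaving 8
8: greatest Fibonacci not exceeding it is 8, leaving 0
So 694 = 610 + 55 + 21 + 8, with no two terms consecutive in the sequence.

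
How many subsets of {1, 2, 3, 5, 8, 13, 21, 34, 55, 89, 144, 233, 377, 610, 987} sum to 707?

24

Starting from the Zeckendorf form and repeatedly splitting a term F_k into F_{k−1} + F_{k−2} (when neither is already used) reaches every representation.
707 = 610+89+8 = 610+89+5+3 = 610+55+34+8 = 377+233+89+8 = 610+89+5+2+1 = … (19 more), for 24 in all.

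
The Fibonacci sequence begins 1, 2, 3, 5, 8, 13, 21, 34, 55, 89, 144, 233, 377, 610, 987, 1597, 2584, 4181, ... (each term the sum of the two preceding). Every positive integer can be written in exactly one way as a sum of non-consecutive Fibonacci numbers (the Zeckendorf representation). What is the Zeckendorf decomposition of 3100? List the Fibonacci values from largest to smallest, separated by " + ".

3100: greatest Fibonacci not exceeding it is 2584, leaving 516
516: greatest Fibonacci not exceeding it is 377, leaving 139
139: greatest Fibonacci not exceeding it is 89, leaving 50
50: greatest Fibonacci not exceeding it is 34, leaving 16
16: greatest Fibonacci not exceeding it is 13, leaving 3
3: greatest Fibonacci not exceeding it is 3, leaving 0
So 3100 = 2584 + 377 + 89 + 34 + 13 + 3, with no two terms consecutive in the sequence.

2584 + 377 + 89 + 34 + 13 + 3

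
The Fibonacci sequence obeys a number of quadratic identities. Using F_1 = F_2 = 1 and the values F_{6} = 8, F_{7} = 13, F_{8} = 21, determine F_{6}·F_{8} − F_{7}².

8·21 − 13² = 168 − 169 = -1. (Cassini's identity: F_{k−1}F_{k+1} − F_k² = (−1)^k.)

-1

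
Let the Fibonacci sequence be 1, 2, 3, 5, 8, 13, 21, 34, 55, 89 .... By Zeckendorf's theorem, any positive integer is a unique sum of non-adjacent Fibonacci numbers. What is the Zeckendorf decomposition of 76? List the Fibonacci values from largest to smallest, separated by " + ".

55 ≤ 76 < 89, so take 55; remainder 21
21 ≤ 21 < 34, so take 21; remainder 0
So 76 = 55 + 21, with no two terms consecutive in the sequence.

55 + 21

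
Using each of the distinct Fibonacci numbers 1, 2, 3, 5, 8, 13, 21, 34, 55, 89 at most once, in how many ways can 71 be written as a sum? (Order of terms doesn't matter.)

8

Each representation comes from the Zeckendorf form by replacing some F_k with F_{k−1} + F_{k−2} where possible.
71 = 55+13+3 = 55+13+2+1 = 55+8+5+3 = 34+21+13+3 = … (4 more), for 8 in all.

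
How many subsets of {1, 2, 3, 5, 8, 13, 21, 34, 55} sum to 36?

Each representation comes from the Zeckendorf form by replacing some F_k with F_{k−1} + F_{k−2} where possible.
36 = 34+2 = 21+13+2 = 21+8+5+2 — 3 representations.

3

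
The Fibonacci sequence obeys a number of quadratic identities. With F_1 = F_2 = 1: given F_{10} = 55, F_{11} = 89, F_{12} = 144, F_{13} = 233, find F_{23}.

28657

By the addition formula F_{m+n} = F_m F_{n+1} + F_{m−1} F_n with m=13, n=10: F_{23} = 233·89 + 144·55 = 20737 + 7920 = 28657.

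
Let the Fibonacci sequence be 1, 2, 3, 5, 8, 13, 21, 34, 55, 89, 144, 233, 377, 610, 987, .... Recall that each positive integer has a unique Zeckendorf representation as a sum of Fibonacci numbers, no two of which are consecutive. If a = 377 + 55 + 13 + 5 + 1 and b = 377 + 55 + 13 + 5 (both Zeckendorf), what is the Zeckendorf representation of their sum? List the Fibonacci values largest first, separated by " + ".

610 + 233 + 55 + 3

The two numbers are 451 and 450, so their sum is 901.
Greedily peel off the largest Fibonacci term at each step:
610 ≤ 901 < 987, so take 610; remainder 291
233 ≤ 291 < 377, so take 233; remainder 58
55 ≤ 58 < 89, so take 55; remainder 3
3 ≤ 3 < 5, so take 3; remainder 0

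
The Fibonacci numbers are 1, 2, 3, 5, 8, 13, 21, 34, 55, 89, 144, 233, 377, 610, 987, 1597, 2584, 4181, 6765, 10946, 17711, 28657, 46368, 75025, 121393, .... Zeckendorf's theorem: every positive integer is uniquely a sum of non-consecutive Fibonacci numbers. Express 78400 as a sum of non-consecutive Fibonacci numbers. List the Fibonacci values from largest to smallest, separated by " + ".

Repeatedly subtract the largest Fibonacci number that fits:
largest Fibonacci ≤ 78400 is 75025; 78400 − 75025 = 3375
largest Fibonacci ≤ 3375 is 2584; 3375 − 2584 = 791
largest Fibonacci ≤ 791 is 610; 791 − 610 = 181
largest Fibonacci ≤ 181 is 144; 181 − 144 = 37
largest Fibonacci ≤ 37 is 34; 37 − 34 = 3
largest Fibonacci ≤ 3 is 3; 3 − 3 = 0
So 78400 = 75025 + 2584 + 610 + 144 + 34 + 3, with no two terms consecutive in the sequence.

75025 + 2584 + 610 + 144 + 34 + 3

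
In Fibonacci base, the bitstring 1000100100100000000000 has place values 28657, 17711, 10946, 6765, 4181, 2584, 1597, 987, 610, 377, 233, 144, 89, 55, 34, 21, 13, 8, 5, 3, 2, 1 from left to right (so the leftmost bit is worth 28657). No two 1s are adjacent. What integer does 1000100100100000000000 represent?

Summing the place values of the 1 bits: 28657 + 4181 + 987 + 233 = 34058.

34058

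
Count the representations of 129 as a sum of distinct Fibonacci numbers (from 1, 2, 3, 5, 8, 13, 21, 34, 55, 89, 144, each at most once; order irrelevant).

Each representation comes from the Zeckendorf form by replacing some F_k with F_{k−1} + F_{k−2} where possible.
129 = 89+34+5+1 = 89+34+3+2+1 = 89+21+13+5+1 = 89+21+13+3+2+1 = 55+34+21+13+5+1 = … (3 more), for 8 in all.

8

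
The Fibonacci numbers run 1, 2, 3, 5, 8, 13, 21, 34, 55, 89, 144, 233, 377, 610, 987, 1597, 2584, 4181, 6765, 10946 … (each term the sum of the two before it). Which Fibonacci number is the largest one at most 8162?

6765 ≤ 8162 < 10946, so the largest Fibonacci number not exceeding 8162 is 6765.

6765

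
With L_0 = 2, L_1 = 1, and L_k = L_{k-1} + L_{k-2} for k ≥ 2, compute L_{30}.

1860498

Iterating the recurrence up to L_{26} = 271443 and L_{25} = 167761:
L_{27} = L_{26} + L_{25} = 271443 + 167761 = 439204
L_{28} = L_{27} + L_{26} = 439204 + 271443 = 710647
L_{29} = L_{28} + L_{27} = 710647 + 439204 = 1149851
L_{30} = L_{29} + L_{28} = 1149851 + 710647 = 1860498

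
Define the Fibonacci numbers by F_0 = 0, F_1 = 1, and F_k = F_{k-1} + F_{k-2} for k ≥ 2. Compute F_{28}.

Iterating the recurrence up to F_{21} = 10946 and F_{20} = 6765:
F_{22} = F_{21} + F_{20} = 10946 + 6765 = 17711
F_{23} = F_{22} + F_{21} = 17711 + 10946 = 28657
F_{24} = F_{23} + F_{22} = 28657 + 17711 = 46368
F_{25} = F_{24} + F_{23} = 46368 + 28657 = 75025
F_{26} = F_{25} + F_{24} = 75025 + 46368 = 121393
F_{27} = F_{26} + F_{25} = 121393 + 75025 = 196418
F_{28} = F_{27} + F_{26} = 196418 + 121393 = 317811

317811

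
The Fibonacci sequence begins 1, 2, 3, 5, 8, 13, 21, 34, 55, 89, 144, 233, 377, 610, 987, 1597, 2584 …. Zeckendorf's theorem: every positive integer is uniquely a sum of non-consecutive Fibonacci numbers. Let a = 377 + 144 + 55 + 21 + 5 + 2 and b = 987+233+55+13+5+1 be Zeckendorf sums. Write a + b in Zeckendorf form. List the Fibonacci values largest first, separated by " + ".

1597 + 233 + 55 + 13

The two numbers are 604 and 1294, so their sum is 1898.
Greedy algorithm:
1597 ≤ 1898 < 2584, so take 1597; remainder 301
233 ≤ 301 < 377, so take 233; remainder 68
55 ≤ 68 < 89, so take 55; remainder 13
13 ≤ 13 < 21, so take 13; remainder 0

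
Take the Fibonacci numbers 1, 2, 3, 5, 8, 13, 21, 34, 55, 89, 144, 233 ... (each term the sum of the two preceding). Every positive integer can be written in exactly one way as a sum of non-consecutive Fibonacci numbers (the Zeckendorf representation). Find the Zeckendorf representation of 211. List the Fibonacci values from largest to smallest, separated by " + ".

144 ≤ 211 < 233, so take 144; remainder 67
55 ≤ 67 < 89, so take 55; remainder 12
8 ≤ 12 < 13, so take 8; remainder 4
3 ≤ 4 < 5, so take 3; remainder 1
1 ≤ 1 < 2, so take 1; remainder 0
So 211 = 144 + 55 + 8 + 3 + 1, with no two terms consecutive in the sequence.

144 + 55 + 8 + 3 + 1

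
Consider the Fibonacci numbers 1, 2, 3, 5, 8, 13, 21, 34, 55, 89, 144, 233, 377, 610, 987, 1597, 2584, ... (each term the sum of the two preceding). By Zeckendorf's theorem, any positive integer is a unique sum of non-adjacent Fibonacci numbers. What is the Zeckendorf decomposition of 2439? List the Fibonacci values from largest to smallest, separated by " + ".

1597 + 610 + 144 + 55 + 21 + 8 + 3 + 1

Greedy algorithm:
subtract 1597 from 2439: 842 remains
subtract 610 from 842: 232 remains
subtract 144 from 232: 88 remains
subtract 55 from 88: 33 remains
subtract 21 from 33: 12 remains
subtract 8 from 12: 4 remains
subtract 3 from 4: 1 remains
subtract 1 from 1: 0 remains
So 2439 = 1597 + 610 + 144 + 55 + 21 + 8 + 3 + 1, with no two terms consecutive in the sequence.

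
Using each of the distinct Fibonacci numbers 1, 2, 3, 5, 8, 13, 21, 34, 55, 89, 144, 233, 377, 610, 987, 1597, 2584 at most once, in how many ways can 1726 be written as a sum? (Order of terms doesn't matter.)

27

Each representation comes from the Zeckendorf form by replacing some F_k with F_{k−1} + F_{k−2} where possible.
1726 = 1597+89+34+5+1 = 1597+89+34+3+2+1 = 1597+89+21+13+5+1 = 987+610+89+34+5+1 = 1597+89+21+13+3+2+1 = … (22 more), for 27 in all.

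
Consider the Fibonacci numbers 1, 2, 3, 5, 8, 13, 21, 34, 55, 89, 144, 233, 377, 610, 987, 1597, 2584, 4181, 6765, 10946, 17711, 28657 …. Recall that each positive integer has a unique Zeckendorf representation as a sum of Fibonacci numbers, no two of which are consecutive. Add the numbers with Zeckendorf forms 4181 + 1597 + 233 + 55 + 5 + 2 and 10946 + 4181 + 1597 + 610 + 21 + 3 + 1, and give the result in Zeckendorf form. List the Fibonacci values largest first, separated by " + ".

17711 + 4181 + 987 + 377 + 144 + 21 + 8 + 3

The two numbers are 6073 and 17359, so their sum is 23432.
subtract 17711 from 23432: 5721 remains
subtract 4181 from 5721: 1540 remains
subtract 987 from 1540: 553 remains
subtract 377 from 553: 176 remains
subtract 144 from 176: 32 remains
subtract 21 from 32: 11 remains
subtract 8 from 11: 3 remains
subtract 3 from 3: 0 remains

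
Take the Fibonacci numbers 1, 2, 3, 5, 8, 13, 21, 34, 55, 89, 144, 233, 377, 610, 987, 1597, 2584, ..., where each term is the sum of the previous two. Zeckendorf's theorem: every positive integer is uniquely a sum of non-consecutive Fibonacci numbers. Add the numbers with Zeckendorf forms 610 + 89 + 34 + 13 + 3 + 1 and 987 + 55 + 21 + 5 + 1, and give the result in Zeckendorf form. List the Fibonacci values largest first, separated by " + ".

1597 + 144 + 55 + 21 + 2

The two numbers are 750 and 1069, so their sum is 1819.
Greedily peel off the largest Fibonacci term at each step:
1597 ≤ 1819 < 2584, so take 1597; remainder 222
144 ≤ 222 < 233, so take 144; remainder 78
55 ≤ 78 < 89, so take 55; remainder 23
21 ≤ 23 < 34, so take 21; remainder 2
2 ≤ 2 < 3, so take 2; remainder 0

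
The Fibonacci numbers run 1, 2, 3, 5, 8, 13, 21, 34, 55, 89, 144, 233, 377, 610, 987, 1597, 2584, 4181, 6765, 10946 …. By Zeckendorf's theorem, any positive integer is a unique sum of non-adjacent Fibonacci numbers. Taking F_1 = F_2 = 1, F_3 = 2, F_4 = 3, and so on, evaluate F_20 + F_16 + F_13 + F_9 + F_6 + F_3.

8029

F_20 + F_16 + F_13 + F_9 + F_6 + F_3 = 6765 + 987 + 233 + 34 + 8 + 2 = 8029.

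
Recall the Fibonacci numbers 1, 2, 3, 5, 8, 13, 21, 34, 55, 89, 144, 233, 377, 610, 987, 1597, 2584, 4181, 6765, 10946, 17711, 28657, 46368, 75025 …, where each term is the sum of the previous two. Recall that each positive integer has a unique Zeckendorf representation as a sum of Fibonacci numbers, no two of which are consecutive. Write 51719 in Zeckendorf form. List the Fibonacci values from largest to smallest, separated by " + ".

46368 + 4181 + 987 + 144 + 34 + 5

Greedily peel off the largest Fibonacci term at each step:
46368 ≤ 51719 < 75025, so take 46368; remainder 5351
4181 ≤ 5351 < 6765, so take 4181; remainder 1170
987 ≤ 1170 < 1597, so take 987; remainder 183
144 ≤ 183 < 233, so take 144; remainder 39
34 ≤ 39 < 55, so take 34; remainder 5
5 ≤ 5 < 8, so take 5; remainder 0
So 51719 = 46368 + 4181 + 987 + 144 + 34 + 5, with no two terms consecutive in the sequence.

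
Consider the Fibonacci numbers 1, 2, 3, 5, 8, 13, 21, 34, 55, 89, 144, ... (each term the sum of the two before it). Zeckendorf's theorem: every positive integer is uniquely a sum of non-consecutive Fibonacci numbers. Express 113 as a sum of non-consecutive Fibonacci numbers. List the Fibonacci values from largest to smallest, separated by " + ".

89 + 21 + 3

Repeatedly subtract the largest Fibonacci number that fits:
89 ≤ 113 < 144, so take 89; remainder 24
21 ≤ 24 < 34, so take 21; remainder 3
3 ≤ 3 < 5, so take 3; remainder 0
So 113 = 89 + 21 + 3, with no two terms consecutive in the sequence.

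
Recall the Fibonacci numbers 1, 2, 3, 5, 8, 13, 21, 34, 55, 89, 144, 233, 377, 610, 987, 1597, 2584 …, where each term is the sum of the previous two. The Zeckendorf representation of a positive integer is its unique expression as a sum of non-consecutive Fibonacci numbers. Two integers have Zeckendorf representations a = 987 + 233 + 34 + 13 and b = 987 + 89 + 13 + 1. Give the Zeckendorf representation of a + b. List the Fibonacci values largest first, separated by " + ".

The two numbers are 1267 and 1090, so their sum is 2357.
largest Fibonacci ≤ 2357 is 1597; 2357 − 1597 = 760
largest Fibonacci ≤ 760 is 610; 760 − 610 = 150
largest Fibonacci ≤ 150 is 144; 150 − 144 = 6
largest Fibonacci ≤ 6 is 5; 6 − 5 = 1
largest Fibonacci ≤ 1 is 1; 1 − 1 = 0

1597 + 610 + 144 + 5 + 1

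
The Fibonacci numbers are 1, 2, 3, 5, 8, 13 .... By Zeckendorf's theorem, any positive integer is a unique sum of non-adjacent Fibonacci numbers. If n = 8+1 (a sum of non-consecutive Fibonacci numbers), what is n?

8+1 = 9.

9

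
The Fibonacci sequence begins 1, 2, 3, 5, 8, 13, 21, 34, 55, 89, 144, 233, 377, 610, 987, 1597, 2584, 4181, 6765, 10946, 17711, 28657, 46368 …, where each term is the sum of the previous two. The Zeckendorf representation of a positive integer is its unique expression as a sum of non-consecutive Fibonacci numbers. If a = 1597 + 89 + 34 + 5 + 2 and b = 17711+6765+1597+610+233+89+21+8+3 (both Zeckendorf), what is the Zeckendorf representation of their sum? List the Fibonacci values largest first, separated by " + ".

28657 + 89 + 13 + 5

The two numbers are 1727 and 27037, so their sum is 28764.
Greedy algorithm:
subtract 28657 from 28764: 107 remains
subtract 89 from 107: 18 remains
subtract 13 from 18: 5 remains
subtract 5 from 5: 0 remains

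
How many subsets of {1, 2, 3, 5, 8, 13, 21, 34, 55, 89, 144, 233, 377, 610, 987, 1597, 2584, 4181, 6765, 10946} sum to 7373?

22

Each representation comes from the Zeckendorf form by replacing some F_k with F_{k−1} + F_{k−2} where possible.
7373 = 6765+377+144+55+21+8+3 = 6765+377+144+55+21+8+2+1 = 4181+2584+377+144+55+21+8+3 = 6765+377+144+55+21+5+3+2+1 = 4181+2584+377+144+55+21+8+2+1 = … (17 more), for 22 in all.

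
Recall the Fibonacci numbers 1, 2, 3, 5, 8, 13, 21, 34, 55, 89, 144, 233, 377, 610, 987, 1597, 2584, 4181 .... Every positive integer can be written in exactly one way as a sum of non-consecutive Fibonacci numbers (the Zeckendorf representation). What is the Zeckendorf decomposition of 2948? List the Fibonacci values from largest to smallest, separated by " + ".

subtract 2584 from 2948: 364 remains
subtract 233 from 364: 131 remains
subtract 89 from 131: 42 remains
subtract 34 from 42: 8 remains
subtract 8 from 8: 0 remains
So 2948 = 2584 + 233 + 89 + 34 + 8, with no two terms consecutive in the sequence.

2584 + 233 + 89 + 34 + 8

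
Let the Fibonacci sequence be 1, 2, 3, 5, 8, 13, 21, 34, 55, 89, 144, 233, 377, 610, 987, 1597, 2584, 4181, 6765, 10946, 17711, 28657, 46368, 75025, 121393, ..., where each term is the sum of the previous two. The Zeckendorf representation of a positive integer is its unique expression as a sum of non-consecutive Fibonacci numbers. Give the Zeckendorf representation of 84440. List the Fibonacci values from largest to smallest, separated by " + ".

84440 − 75025 = 9415
9415 − 6765 = 2650
2650 − 2584 = 66
66 − 55 = 11
11 − 8 = 3
3 − 3 = 0
So 84440 = 75025 + 6765 + 2584 + 55 + 8 + 3, with no two terms consecutive in the sequence.

75025 + 6765 + 2584 + 55 + 8 + 3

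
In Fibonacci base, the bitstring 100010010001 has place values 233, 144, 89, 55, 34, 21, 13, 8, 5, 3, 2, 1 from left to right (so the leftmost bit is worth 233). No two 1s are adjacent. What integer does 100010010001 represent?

276

Summing the place values of the 1 bits: 233 + 34 + 8 + 1 = 276.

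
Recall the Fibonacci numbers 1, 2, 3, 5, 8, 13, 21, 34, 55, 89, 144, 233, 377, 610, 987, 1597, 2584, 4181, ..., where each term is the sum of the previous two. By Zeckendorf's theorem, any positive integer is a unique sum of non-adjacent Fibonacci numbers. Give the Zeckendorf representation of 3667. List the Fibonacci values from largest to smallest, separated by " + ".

3667 − 2584 = 1083
1083 − 987 = 96
96 − 89 = 7
7 − 5 = 2
2 − 2 = 0
So 3667 = 2584 + 987 + 89 + 5 + 2, with no two terms consecutive in the sequence.

2584 + 987 + 89 + 5 + 2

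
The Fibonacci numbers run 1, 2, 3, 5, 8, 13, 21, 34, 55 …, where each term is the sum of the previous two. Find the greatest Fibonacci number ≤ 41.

34 ≤ 41 < 55, so the largest Fibonacci number not exceeding 41 is 34.

34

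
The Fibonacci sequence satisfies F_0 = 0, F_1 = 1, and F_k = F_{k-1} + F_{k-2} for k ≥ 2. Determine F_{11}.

Iterating the recurrence up to F_{4} = 3 and F_{3} = 2:
F_{5} = F_{4} + F_{3} = 3 + 2 = 5
F_{6} = F_{5} + F_{4} = 5 + 3 = 8
F_{7} = F_{6} + F_{5} = 8 + 5 = 13
F_{8} = F_{7} + F_{6} = 13 + 8 = 21
F_{9} = F_{8} + F_{7} = 21 + 13 = 34
F_{10} = F_{9} + F_{8} = 34 + 21 = 55
F_{11} = F_{10} + F_{9} = 55 + 34 = 89

89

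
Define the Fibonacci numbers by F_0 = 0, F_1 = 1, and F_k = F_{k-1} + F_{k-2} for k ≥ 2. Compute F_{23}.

Iterating the recurrence up to F_{16} = 987 and F_{15} = 610:
F_{17} = F_{16} + F_{15} = 987 + 610 = 1597
F_{18} = F_{17} + F_{16} = 1597 + 987 = 2584
F_{19} = F_{18} + F_{17} = 2584 + 1597 = 4181
F_{20} = F_{19} + F_{18} = 4181 + 2584 = 6765
F_{21} = F_{20} + F_{19} = 6765 + 4181 = 10946
F_{22} = F_{21} + F_{20} = 10946 + 6765 = 17711
F_{23} = F_{22} + F_{21} = 17711 + 10946 = 28657

28657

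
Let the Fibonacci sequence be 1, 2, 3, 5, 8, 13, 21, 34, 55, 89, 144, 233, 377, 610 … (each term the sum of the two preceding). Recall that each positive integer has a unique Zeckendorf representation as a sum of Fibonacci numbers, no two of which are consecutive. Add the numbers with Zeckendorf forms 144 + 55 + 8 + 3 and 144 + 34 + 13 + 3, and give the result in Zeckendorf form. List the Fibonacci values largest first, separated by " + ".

377 + 21 + 5 + 1

The two numbers are 210 and 194, so their sum is 404.
Repeatedly subtract the largest Fibonacci number that fits:
404: greatest Fibonacci not exceeding it is 377, leaving 27
27: greatest Fibonacci not exceeding it is 21, leaving 6
6: greatest Fibonacci not exceeding it is 5, leaving 1
1: greatest Fibonacci not exceeding it is 1, leaving 0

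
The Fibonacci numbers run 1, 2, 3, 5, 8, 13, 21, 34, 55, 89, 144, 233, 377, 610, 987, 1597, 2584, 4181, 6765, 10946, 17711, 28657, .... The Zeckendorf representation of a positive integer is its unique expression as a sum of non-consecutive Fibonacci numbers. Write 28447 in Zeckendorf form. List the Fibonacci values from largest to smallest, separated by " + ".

17711 + 6765 + 2584 + 987 + 377 + 21 + 2

Greedy algorithm:
subtract 17711 from 28447: 10736 remains
subtract 6765 from 10736: 3971 remains
subtract 2584 from 3971: 1387 remains
subtract 987 from 1387: 400 remains
subtract 377 from 400: 23 remains
subtract 21 from 23: 2 remains
subtract 2 from 2: 0 remains
So 28447 = 17711 + 6765 + 2584 + 987 + 377 + 21 + 2, with no two terms consecutive in the sequence.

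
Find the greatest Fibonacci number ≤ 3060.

2584 ≤ 3060 < 4181, so the largest Fibonacci number not exceeding 3060 is 2584.

2584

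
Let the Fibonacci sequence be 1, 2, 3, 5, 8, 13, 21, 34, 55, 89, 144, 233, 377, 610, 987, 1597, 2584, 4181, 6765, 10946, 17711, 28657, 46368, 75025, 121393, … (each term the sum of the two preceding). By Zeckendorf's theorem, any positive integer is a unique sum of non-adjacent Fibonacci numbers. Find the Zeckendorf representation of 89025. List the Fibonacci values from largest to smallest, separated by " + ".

Greedily peel off the largest Fibonacci term at each step:
subtract 75025 from 89025: 14000 remains
subtract 10946 from 14000: 3054 remains
subtract 2584 from 3054: 470 remains
subtract 377 from 470: 93 remains
subtract 89 from 93: 4 remains
subtract 3 from 4: 1 remains
subtract 1 from 1: 0 remains
So 89025 = 75025 + 10946 + 2584 + 377 + 89 + 3 + 1, with no two terms consecutive in the sequence.

75025 + 10946 + 2584 + 377 + 89 + 3 + 1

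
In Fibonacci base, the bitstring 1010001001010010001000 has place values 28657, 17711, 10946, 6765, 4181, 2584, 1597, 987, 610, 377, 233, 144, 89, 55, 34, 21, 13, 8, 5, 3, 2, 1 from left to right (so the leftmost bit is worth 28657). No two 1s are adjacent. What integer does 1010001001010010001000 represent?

Summing the place values of the 1 bits: 28657 + 10946 + 1597 + 377 + 144 + 34 + 5 = 41760.

41760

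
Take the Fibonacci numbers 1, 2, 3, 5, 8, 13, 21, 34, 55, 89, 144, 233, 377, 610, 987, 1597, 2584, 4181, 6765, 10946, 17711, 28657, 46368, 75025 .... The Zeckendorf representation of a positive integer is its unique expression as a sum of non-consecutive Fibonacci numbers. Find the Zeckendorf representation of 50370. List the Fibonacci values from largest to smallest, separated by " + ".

46368 + 2584 + 987 + 377 + 34 + 13 + 5 + 2

Greedy algorithm:
subtract 46368 from 50370: 4002 remains
subtract 2584 from 4002: 1418 remains
subtract 987 from 1418: 431 remains
subtract 377 from 431: 54 remains
subtract 34 from 54: 20 remains
subtract 13 from 20: 7 remains
subtract 5 from 7: 2 remains
subtract 2 from 2: 0 remains
So 50370 = 46368 + 2584 + 987 + 377 + 34 + 13 + 5 + 2, with no two terms consecutive in the sequence.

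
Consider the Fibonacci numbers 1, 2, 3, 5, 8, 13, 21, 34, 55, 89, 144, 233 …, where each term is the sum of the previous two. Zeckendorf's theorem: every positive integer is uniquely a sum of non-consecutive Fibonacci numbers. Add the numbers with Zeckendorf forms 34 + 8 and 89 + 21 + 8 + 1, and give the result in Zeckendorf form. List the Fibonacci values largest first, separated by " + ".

144 + 13 + 3 + 1

The two numbers are 42 and 119, so their sum is 161.
Greedily peel off the largest Fibonacci term at each step:
largest Fibonacci ≤ 161 is 144; 161 − 144 = 17
largest Fibonacci ≤ 17 is 13; 17 − 13 = 4
largest Fibonacci ≤ 4 is 3; 4 − 3 = 1
largest Fibonacci ≤ 1 is 1; 1 − 1 = 0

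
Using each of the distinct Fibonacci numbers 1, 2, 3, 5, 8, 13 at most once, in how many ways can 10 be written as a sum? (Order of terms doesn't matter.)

2

Starting from the Zeckendorf form and repeatedly splitting a term F_k into F_{k−1} + F_{k−2} (when neither is already used) reaches every representation.
10 = 8+2 = 5+3+2 — 2 representations.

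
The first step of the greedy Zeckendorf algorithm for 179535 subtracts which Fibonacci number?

121393

121393 ≤ 179535 < 196418, so the largest Fibonacci number not exceeding 179535 is 121393.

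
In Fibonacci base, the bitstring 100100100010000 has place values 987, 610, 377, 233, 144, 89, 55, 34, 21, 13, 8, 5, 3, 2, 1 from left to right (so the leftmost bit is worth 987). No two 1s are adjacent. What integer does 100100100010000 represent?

1283

Summing the place values of the 1 bits: 987 + 233 + 55 + 8 = 1283.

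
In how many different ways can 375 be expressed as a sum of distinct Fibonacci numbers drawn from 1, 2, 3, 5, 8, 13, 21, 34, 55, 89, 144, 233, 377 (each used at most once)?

6

Each representation comes from the Zeckendorf form by replacing some F_k with F_{k−1} + F_{k−2} where possible.
375 = 233+89+34+13+5+1 = 233+89+34+13+3+2+1 = 233+89+34+8+5+3+2+1 = 233+89+21+13+8+5+3+2+1 = … (2 more), for 6 in all.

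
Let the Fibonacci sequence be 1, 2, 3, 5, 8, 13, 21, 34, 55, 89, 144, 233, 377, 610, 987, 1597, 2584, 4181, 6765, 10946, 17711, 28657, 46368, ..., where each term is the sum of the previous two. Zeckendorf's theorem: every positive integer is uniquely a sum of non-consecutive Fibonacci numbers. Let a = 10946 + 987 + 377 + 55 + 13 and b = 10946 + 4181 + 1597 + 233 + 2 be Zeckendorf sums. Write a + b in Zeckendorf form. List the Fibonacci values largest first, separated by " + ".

The two numbers are 12378 and 16959, so their sum is 29337.
Repeatedly subtract the largest Fibonacci number that fits:
29337 − 28657 = 680
680 − 610 = 70
70 − 55 = 15
15 − 13 = 2
2 − 2 = 0

28657 + 610 + 55 + 13 + 2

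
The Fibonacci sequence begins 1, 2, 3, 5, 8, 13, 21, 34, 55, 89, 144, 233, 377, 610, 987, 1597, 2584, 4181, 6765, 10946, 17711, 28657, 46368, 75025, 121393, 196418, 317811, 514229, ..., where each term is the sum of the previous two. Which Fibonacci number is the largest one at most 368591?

317811

317811 ≤ 368591 < 514229, so the largest Fibonacci number not exceeding 368591 is 317811.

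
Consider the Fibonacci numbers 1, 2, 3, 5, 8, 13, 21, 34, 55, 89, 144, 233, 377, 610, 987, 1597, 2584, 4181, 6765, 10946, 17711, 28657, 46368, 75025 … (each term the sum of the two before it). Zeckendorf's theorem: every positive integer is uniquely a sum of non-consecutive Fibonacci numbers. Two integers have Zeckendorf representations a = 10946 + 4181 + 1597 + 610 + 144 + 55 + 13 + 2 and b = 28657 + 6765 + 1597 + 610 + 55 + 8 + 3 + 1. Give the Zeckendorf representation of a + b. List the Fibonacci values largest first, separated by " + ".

The two numbers are 17548 and 37696, so their sum is 55244.
largest Fibonacci ≤ 55244 is 46368; 55244 − 46368 = 8876
largest Fibonacci ≤ 8876 is 6765; 8876 − 6765 = 2111
largest Fibonacci ≤ 2111 is 1597; 2111 − 1597 = 514
largest Fibonacci ≤ 514 is 377; 514 − 377 = 137
largest Fibonacci ≤ 137 is 89; 137 − 89 = 48
largest Fibonacci ≤ 48 is 34; 48 − 34 = 14
largest Fibonacci ≤ 14 is 13; 14 − 13 = 1
largest Fibonacci ≤ 1 is 1; 1 − 1 = 0

46368 + 6765 + 1597 + 377 + 89 + 34 + 13 + 1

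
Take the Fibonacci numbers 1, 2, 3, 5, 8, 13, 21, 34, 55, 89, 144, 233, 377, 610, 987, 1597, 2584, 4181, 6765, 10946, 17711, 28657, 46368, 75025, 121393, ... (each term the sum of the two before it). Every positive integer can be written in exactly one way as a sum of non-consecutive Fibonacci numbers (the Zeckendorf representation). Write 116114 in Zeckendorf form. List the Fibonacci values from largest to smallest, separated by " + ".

Greedily peel off the largest Fibonacci term at each step:
largest Fibonacci ≤ 116114 is 75025; 116114 − 75025 = 41089
largest Fibonacci ≤ 41089 is 28657; 41089 − 28657 = 12432
largest Fibonacci ≤ 12432 is 10946; 12432 − 10946 = 1486
largest Fibonacci ≤ 1486 is 987; 1486 − 987 = 499
largest Fibonacci ≤ 499 is 377; 499 − 377 = 122
largest Fibonacci ≤ 122 is 89; 122 − 89 = 33
largest Fibonacci ≤ 33 is 21; 33 − 21 = 12
largest Fibonacci ≤ 12 is 8; 12 − 8 = 4
largest Fibonacci ≤ 4 is 3; 4 − 3 = 1
largest Fibonacci ≤ 1 is 1; 1 − 1 = 0
So 116114 = 75025 + 28657 + 10946 + 987 + 377 + 89 + 21 + 8 + 3 + 1, with no two terms consecutive in the sequence.

75025 + 28657 + 10946 + 987 + 377 + 89 + 21 + 8 + 3 + 1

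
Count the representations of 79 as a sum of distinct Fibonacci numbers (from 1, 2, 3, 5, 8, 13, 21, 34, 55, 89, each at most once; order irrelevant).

79 = 55+21+3 = 55+21+2+1 = 55+13+8+3 = … (5 more), for 8 in all.

8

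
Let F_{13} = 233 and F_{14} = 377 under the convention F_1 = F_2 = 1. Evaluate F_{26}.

121393

By the doubling identity F_{2k} = F_k(2F_{k+1} − F_k): F_{26} = 233·(2·377 − 233) = 233·521 = 121393.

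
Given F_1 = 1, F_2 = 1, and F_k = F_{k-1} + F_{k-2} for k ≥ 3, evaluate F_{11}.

Iterating the recurrence up to F_{4} = 3 and F_{3} = 2:
F_{5} = F_{4} + F_{3} = 3 + 2 = 5
F_{6} = F_{5} + F_{4} = 5 + 3 = 8
F_{7} = F_{6} + F_{5} = 8 + 5 = 13
F_{8} = F_{7} + F_{6} = 13 + 8 = 21
F_{9} = F_{8} + F_{7} = 21 + 13 = 34
F_{10} = F_{9} + F_{8} = 34 + 21 = 55
F_{11} = F_{10} + F_{9} = 55 + 34 = 89

89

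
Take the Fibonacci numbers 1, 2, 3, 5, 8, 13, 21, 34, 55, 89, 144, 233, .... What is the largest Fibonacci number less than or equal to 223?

144 ≤ 223 < 233, so the largest Fibonacci number not exceeding 223 is 144.

144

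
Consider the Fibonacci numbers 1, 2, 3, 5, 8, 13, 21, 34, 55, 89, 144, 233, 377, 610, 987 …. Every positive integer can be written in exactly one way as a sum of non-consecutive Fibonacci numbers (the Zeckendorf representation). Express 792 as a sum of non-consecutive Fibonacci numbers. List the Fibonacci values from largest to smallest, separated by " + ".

take 610 (≤ 792); 792 − 610 = 182
take 144 (≤ 182); 182 − 144 = 38
take 34 (≤ 38); 38 − 34 = 4
take 3 (≤ 4); 4 − 3 = 1
take 1 (≤ 1); 1 − 1 = 0
So 792 = 610 + 144 + 34 + 3 + 1, with no two terms consecutive in the sequence.

610 + 144 + 34 + 3 + 1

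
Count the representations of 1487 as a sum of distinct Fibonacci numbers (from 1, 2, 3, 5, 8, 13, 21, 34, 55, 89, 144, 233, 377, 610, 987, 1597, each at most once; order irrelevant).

1487 = 987+377+89+34 = 987+377+89+21+13 = 987+233+144+89+34 = 987+377+89+21+8+5 = 987+377+55+34+21+13 = … (16 more), for 21 in all.

21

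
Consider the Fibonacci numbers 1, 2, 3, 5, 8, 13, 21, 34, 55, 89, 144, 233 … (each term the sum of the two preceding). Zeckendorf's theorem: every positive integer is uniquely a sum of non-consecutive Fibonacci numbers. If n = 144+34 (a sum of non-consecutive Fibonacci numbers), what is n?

178

144+34 = 178.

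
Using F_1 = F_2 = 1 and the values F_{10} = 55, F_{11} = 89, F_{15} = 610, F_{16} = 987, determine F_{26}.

121393

By the addition formula F_{m+n} = F_m F_{n+1} + F_{m−1} F_n with m=11, n=15: F_{26} = 89·987 + 55·610 = 87843 + 33550 = 121393.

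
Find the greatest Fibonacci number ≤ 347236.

317811

317811 ≤ 347236 < 514229, so the largest Fibonacci number not exceeding 347236 is 317811.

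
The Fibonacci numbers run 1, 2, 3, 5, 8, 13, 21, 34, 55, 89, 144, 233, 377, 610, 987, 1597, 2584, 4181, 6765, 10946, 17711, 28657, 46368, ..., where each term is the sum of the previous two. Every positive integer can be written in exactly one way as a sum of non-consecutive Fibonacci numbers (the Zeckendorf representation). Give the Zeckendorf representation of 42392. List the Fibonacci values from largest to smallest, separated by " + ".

Greedy algorithm:
largest Fibonacci ≤ 42392 is 28657; 42392 − 28657 = 13735
largest Fibonacci ≤ 13735 is 10946; 13735 − 10946 = 2789
largest Fibonacci ≤ 2789 is 2584; 2789 − 2584 = 205
largest Fibonacci ≤ 205 is 144; 205 − 144 = 61
largest Fibonacci ≤ 61 is 55; 61 − 55 = 6
largest Fibonacci ≤ 6 is 5; 6 − 5 = 1
largest Fibonacci ≤ 1 is 1; 1 − 1 = 0
So 42392 = 28657 + 10946 + 2584 + 144 + 55 + 5 + 1, with no two terms consecutive in the sequence.

28657 + 10946 + 2584 + 144 + 55 + 5 + 1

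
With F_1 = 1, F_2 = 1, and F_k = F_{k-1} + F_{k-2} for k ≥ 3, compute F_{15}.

610

Iterating the recurrence up to F_{7} = 13 and F_{6} = 8:
F_{8} = F_{7} + F_{6} = 13 + 8 = 21
F_{9} = F_{8} + F_{7} = 21 + 13 = 34
F_{10} = F_{9} + F_{8} = 34 + 21 = 55
F_{11} = F_{10} + F_{9} = 55 + 34 = 89
F_{12} = F_{11} + F_{10} = 89 + 55 = 144
F_{13} = F_{12} + F_{11} = 144 + 89 = 233
F_{14} = F_{13} + F_{12} = 233 + 144 = 377
F_{15} = F_{14} + F_{13} = 377 + 233 = 610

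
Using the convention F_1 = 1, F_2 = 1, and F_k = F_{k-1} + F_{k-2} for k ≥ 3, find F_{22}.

17711

Iterating the recurrence up to F_{16} = 987 and F_{15} = 610:
F_{17} = F_{16} + F_{15} = 987 + 610 = 1597
F_{18} = F_{17} + F_{16} = 1597 + 987 = 2584
F_{19} = F_{18} + F_{17} = 2584 + 1597 = 4181
F_{20} = F_{19} + F_{18} = 4181 + 2584 = 6765
F_{21} = F_{20} + F_{19} = 6765 + 4181 = 10946
F_{22} = F_{21} + F_{20} = 10946 + 6765 = 17711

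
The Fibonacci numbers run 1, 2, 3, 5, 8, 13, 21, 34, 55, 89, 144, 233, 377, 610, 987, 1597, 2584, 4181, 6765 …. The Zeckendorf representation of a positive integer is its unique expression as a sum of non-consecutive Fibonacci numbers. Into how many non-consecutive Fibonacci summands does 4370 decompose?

subtract 4181 from 4370: 189 remains
subtract 144 from 189: 45 remains
subtract 34 from 45: 11 remains
subtract 8 from 11: 3 remains
subtract 3 from 3: 0 remains
4370 = 4181 + 144 + 34 + 8 + 3, which has 5 terms.

5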